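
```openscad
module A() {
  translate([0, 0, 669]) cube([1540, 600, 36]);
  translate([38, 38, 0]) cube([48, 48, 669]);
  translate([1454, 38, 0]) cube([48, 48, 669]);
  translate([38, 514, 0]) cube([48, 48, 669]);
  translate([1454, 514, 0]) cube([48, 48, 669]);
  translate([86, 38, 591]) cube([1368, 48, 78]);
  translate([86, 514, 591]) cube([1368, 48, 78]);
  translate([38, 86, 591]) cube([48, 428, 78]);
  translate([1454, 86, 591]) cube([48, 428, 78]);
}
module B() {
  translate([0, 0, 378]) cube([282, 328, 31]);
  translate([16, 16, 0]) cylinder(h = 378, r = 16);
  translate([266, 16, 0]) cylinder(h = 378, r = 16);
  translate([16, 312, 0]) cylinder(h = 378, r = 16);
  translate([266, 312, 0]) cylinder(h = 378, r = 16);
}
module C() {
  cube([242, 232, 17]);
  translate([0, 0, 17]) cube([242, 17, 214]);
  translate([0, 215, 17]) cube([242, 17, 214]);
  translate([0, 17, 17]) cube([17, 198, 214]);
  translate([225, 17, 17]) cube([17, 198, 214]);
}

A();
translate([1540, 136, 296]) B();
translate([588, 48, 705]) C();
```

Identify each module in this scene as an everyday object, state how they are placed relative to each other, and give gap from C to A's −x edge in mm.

A is a table. B is a stool. C is an open box. The stool is beside the table with their tops flush at z = 705. The open box is on top of the table. The gap from the open box to the table's −x edge is 588 mm.

The open box's min-x is at 588; the table's min-x is 0; gap = 588 mm.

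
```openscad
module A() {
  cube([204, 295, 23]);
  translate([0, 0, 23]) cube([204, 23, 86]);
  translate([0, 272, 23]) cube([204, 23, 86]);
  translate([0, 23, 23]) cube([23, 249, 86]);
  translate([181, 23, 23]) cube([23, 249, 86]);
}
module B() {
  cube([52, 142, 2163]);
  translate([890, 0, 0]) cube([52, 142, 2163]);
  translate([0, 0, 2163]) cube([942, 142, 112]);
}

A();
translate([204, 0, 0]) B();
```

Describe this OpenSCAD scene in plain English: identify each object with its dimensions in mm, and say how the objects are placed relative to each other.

A is an open-topped rectangular box: outside dimensions 204×295×109 mm, with a uniform wall and base thickness of 23 mm. The base is a full 204×295 slab on the floor; four walls sit on top of the base. The front and back walls (the −y and +y sides) span the full width; the two side walls fit between them.

B is a rectangular door frame: two vertical jambs of 52×142 mm section, 2163 mm tall, with a clear opening 838 mm wide between their inner faces. A header 112 mm tall and 142 mm deep lies on top of the jambs and spans the full outside width.

The door frame is against the open box's +x side, with their −y faces flush.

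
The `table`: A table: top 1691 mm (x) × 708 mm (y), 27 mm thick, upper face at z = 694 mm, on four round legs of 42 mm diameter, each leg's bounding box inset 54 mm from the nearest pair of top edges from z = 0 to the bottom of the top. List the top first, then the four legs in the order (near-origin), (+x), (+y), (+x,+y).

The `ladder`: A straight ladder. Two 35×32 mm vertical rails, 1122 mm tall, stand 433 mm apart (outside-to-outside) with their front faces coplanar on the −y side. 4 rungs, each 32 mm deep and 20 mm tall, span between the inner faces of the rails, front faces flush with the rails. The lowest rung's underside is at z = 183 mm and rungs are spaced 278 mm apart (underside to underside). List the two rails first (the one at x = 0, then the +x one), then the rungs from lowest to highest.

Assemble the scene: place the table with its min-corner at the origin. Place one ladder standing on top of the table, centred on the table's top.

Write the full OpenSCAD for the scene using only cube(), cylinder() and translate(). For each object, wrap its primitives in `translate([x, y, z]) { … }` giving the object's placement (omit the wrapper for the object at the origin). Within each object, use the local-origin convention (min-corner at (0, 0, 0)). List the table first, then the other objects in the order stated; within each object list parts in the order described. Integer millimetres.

translate([0, 0, 667]) cube([1691, 708, 27]);
translate([75, 75, 0]) cylinder(h = 667, r = 21);
translate([1616, 75, 0]) cylinder(h = 667, r = 21);
translate([75, 633, 0]) cylinder(h = 667, r = 21);
translate([1616, 633, 0]) cylinder(h = 667, r = 21);
translate([629, 338, 694]) {
  cube([35, 32, 1122]);
  translate([398, 0, 0]) cube([35, 32, 1122]);
  translate([35, 0, 183]) cube([363, 32, 20]);
  translate([35, 0, 461]) cube([363, 32, 20]);
  translate([35, 0, 739]) cube([363, 32, 20]);
  translate([35, 0, 1017]) cube([363, 32, 20]);
}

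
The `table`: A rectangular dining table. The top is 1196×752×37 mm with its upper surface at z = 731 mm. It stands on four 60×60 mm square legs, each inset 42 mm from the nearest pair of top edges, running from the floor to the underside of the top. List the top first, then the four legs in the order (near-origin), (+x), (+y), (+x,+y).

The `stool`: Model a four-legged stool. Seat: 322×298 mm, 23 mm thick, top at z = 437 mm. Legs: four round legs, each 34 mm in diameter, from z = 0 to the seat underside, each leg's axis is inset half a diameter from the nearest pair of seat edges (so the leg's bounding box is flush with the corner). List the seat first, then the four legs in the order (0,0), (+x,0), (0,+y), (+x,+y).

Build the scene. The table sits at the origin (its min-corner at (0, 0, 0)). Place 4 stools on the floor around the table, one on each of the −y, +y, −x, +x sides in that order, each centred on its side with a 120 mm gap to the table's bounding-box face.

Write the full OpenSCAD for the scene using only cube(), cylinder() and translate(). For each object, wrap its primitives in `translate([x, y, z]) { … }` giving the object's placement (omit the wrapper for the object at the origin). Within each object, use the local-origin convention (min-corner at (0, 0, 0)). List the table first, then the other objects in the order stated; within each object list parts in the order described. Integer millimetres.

translate([0, 0, 694]) cube([1196, 752, 37]);
translate([42, 42, 0]) cube([60, 60, 694]);
translate([1094, 42, 0]) cube([60, 60, 694]);
translate([42, 650, 0]) cube([60, 60, 694]);
translate([1094, 650, 0]) cube([60, 60, 694]);
translate([437, -418, 0]) {
  translate([0, 0, 414]) cube([322, 298, 23]);
  translate([17, 17, 0]) cylinder(h = 414, r = 17);
  translate([305, 17, 0]) cylinder(h = 414, r = 17);
  translate([17, 281, 0]) cylinder(h = 414, r = 17);
  translate([305, 281, 0]) cylinder(h = 414, r = 17);
}
translate([437, 872, 0]) {
  translate([0, 0, 414]) cube([322, 298, 23]);
  translate([17, 17, 0]) cylinder(h = 414, r = 17);
  translate([305, 17, 0]) cylinder(h = 414, r = 17);
  translate([17, 281, 0]) cylinder(h = 414, r = 17);
  translate([305, 281, 0]) cylinder(h = 414, r = 17);
}
translate([-442, 227, 0]) {
  translate([0, 0, 414]) cube([322, 298, 23]);
  translate([17, 17, 0]) cylinder(h = 414, r = 17);
  translate([305, 17, 0]) cylinder(h = 414, r = 17);
  translate([17, 281, 0]) cylinder(h = 414, r = 17);
  translate([305, 281, 0]) cylinder(h = 414, r = 17);
}
translate([1316, 227, 0]) {
  translate([0, 0, 414]) cube([322, 298, 23]);
  translate([17, 17, 0]) cylinder(h = 414, r = 17);
  translate([305, 17, 0]) cylinder(h = 414, r = 17);
  translate([17, 281, 0]) cylinder(h = 414, r = 17);
  translate([305, 281, 0]) cylinder(h = 414, r = 17);
}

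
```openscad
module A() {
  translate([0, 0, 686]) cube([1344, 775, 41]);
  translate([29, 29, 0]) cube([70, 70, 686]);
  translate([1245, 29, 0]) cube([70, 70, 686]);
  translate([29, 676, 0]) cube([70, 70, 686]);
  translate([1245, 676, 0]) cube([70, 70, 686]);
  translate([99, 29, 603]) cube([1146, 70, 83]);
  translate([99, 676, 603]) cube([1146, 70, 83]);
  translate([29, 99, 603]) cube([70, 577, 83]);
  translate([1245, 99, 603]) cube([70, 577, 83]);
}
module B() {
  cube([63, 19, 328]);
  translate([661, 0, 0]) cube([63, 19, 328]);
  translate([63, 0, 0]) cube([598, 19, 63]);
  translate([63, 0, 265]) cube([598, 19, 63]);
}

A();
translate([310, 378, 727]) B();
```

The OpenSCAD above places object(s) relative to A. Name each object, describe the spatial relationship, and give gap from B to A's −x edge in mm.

A is a table. B is a picture frame. The picture frame is on top of the table, centred. The gap from the picture frame to the table's −x edge is 310 mm.

The picture frame's min-x is at 310; the table's min-x is 0; gap = 310 mm.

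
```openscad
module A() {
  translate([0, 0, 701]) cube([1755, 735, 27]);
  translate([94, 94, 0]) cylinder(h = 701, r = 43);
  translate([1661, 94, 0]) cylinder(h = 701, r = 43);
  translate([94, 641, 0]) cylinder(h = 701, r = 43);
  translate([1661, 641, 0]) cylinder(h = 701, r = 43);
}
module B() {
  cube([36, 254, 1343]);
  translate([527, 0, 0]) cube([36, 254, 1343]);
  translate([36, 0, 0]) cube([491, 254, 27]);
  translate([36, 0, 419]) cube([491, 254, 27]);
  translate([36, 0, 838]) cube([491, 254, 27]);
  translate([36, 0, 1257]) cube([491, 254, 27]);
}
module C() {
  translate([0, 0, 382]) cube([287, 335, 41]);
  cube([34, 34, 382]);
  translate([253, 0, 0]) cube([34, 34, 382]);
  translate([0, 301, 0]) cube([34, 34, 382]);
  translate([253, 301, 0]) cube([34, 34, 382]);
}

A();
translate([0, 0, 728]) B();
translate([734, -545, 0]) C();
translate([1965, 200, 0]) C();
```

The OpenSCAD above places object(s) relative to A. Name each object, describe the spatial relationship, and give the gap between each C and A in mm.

Each stool's nearest face is 210 mm from the table's bounding box.

A is a table. B is a bookshelf. C is a stool. The bookshelf is on top of the table. Two stools sit around the table at the −y, +x sides. The gap between each stool and the table is 210 mm.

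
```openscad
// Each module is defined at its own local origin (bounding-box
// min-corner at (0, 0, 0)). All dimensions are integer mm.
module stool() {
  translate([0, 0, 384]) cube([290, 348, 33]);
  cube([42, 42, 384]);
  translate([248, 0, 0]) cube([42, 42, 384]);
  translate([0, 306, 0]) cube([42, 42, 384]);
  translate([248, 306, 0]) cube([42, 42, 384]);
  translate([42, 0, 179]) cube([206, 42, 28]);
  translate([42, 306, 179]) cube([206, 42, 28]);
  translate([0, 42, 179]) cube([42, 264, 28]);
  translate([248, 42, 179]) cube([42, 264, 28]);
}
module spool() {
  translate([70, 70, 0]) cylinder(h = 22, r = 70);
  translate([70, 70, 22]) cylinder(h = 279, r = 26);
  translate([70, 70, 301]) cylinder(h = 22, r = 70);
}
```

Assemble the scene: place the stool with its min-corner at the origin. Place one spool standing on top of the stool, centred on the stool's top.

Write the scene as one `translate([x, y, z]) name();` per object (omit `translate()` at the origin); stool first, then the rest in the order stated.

stool();
translate([75, 104, 417]) spool();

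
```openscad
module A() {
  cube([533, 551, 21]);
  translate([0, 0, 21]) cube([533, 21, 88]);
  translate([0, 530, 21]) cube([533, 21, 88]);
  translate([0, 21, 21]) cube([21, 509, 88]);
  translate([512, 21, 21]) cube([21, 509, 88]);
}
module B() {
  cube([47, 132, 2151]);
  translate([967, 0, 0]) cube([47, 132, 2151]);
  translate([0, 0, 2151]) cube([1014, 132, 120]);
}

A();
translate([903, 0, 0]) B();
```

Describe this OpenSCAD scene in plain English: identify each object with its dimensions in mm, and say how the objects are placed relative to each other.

A is an open storage box with external size 533×551×109 mm and wall thickness 21 mm (the base is also 21 mm thick). The base covers the whole footprint; the four walls stand on the base, with the y-facing walls full-width and the x-facing walls fitting between their inner faces.

B is a door frame. The clear opening is 920 mm wide and 2151 mm high. Two 47 mm wide jambs, 132 mm deep, stand either side of the opening from the floor to the top of the opening. A 120 mm thick head sits across the top of both jambs, spanning the full outside width of the frame.

The door frame is on the floor beside the open box on its +x side.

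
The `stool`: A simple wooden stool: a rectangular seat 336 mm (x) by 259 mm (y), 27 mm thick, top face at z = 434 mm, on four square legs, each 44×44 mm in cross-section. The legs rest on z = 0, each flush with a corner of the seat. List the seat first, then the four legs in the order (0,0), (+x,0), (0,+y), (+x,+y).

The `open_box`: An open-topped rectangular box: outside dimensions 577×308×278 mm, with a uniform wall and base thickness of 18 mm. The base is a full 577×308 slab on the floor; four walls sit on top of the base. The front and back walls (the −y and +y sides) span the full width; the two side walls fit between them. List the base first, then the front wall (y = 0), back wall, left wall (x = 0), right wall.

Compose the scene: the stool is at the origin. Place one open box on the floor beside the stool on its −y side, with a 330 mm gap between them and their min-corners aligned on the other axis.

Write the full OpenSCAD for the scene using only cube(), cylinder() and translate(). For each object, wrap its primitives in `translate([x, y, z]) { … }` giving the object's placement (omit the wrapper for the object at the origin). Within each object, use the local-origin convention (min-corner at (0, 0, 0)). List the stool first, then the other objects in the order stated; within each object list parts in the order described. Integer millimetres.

translate([0, 0, 407]) cube([336, 259, 27]);
cube([44, 44, 407]);
translate([292, 0, 0]) cube([44, 44, 407]);
translate([0, 215, 0]) cube([44, 44, 407]);
translate([292, 215, 0]) cube([44, 44, 407]);
translate([0, -638, 0]) {
  cube([577, 308, 18]);
  translate([0, 0, 18]) cube([577, 18, 260]);
  translate([0, 290, 18]) cube([577, 18, 260]);
  translate([0, 18, 18]) cube([18, 272, 260]);
  translate([559, 18, 18]) cube([18, 272, 260]);
}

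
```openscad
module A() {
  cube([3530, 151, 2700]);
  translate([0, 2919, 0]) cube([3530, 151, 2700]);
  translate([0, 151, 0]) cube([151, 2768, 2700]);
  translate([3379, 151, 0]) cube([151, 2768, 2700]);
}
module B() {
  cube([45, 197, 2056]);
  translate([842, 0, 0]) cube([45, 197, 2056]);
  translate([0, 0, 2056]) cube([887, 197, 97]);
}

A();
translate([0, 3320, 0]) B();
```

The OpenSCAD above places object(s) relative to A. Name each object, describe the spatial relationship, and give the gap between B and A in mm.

The door frame's nearest face is 250 mm from the house frame's +y face.

A is a house frame. B is a door frame. The door frame is on the floor beside the house frame on its +y side. The gap between the door frame and the house frame is 250 mm.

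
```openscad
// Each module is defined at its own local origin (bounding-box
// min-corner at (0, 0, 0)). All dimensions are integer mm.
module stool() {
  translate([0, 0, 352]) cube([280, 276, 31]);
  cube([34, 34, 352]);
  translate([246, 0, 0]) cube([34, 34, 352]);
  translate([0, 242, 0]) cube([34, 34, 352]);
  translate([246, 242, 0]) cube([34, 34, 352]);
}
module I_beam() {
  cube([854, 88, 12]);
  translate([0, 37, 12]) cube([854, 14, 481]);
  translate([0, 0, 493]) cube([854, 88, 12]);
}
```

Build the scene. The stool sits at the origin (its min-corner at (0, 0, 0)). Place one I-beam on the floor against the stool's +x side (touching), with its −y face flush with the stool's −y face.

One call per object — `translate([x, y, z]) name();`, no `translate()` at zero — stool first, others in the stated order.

stool();
translate([280, 0, 0]) I_beam();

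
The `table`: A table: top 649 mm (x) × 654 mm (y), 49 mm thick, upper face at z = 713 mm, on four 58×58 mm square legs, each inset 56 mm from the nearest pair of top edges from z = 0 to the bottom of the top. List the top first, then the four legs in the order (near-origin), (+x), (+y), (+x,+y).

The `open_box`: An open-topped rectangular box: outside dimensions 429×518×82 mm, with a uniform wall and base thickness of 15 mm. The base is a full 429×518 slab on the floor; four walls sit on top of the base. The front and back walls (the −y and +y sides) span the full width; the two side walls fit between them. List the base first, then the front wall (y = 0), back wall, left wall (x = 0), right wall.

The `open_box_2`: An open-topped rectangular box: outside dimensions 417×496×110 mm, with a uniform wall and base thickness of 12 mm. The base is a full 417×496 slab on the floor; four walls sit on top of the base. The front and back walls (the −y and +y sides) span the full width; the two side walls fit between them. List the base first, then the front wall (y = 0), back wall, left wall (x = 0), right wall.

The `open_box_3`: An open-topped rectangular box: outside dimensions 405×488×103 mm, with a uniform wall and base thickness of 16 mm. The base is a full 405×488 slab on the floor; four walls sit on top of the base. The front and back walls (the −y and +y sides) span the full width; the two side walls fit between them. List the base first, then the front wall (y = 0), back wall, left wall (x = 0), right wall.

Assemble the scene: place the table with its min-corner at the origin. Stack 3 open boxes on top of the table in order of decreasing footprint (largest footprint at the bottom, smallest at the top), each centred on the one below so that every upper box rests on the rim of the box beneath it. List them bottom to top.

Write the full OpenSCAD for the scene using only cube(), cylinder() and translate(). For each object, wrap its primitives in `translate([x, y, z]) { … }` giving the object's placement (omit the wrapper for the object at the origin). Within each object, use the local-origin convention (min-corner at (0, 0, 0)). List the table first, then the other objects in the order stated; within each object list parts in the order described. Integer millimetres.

translate([0, 0, 664]) cube([649, 654, 49]);
translate([56, 56, 0]) cube([58, 58, 664]);
translate([535, 56, 0]) cube([58, 58, 664]);
translate([56, 540, 0]) cube([58, 58, 664]);
translate([535, 540, 0]) cube([58, 58, 664]);
translate([110, 68, 713]) {
  cube([429, 518, 15]);
  translate([0, 0, 15]) cube([429, 15, 67]);
  translate([0, 503, 15]) cube([429, 15, 67]);
  translate([0, 15, 15]) cube([15, 488, 67]);
  translate([414, 15, 15]) cube([15, 488, 67]);
}
translate([116, 79, 795]) {
  cube([417, 496, 12]);
  translate([0, 0, 12]) cube([417, 12, 98]);
  translate([0, 484, 12]) cube([417, 12, 98]);
  translate([0, 12, 12]) cube([12, 472, 98]);
  translate([405, 12, 12]) cube([12, 472, 98]);
}
translate([122, 83, 905]) {
  cube([405, 488, 16]);
  translate([0, 0, 16]) cube([405, 16, 87]);
  translate([0, 472, 16]) cube([405, 16, 87]);
  translate([0, 16, 16]) cube([16, 456, 87]);
  translate([389, 16, 16]) cube([16, 456, 87]);
}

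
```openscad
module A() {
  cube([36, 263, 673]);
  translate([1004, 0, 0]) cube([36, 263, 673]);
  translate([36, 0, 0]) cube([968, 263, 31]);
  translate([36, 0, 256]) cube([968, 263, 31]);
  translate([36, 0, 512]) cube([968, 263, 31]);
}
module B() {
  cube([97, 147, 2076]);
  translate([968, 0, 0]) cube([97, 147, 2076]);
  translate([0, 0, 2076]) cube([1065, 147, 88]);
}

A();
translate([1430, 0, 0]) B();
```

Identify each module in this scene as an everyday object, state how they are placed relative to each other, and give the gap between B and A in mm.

The door frame's nearest face is 390 mm from the bookshelf's +x face.

A is a bookshelf. B is a door frame. The door frame is on the floor beside the bookshelf on its +x side. The gap between the door frame and the bookshelf is 390 mm.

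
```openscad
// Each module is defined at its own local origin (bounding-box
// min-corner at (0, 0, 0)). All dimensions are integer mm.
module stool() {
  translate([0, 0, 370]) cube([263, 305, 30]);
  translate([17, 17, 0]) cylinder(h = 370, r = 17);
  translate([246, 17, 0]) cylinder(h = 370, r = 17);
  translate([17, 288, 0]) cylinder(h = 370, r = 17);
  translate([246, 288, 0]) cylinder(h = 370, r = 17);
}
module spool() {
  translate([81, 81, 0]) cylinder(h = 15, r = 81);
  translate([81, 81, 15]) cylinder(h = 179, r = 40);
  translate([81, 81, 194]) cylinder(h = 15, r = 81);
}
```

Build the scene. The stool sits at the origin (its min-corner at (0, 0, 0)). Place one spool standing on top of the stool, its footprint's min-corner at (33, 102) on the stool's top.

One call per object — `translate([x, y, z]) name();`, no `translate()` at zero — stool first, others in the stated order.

stool();
translate([33, 102, 400]) spool();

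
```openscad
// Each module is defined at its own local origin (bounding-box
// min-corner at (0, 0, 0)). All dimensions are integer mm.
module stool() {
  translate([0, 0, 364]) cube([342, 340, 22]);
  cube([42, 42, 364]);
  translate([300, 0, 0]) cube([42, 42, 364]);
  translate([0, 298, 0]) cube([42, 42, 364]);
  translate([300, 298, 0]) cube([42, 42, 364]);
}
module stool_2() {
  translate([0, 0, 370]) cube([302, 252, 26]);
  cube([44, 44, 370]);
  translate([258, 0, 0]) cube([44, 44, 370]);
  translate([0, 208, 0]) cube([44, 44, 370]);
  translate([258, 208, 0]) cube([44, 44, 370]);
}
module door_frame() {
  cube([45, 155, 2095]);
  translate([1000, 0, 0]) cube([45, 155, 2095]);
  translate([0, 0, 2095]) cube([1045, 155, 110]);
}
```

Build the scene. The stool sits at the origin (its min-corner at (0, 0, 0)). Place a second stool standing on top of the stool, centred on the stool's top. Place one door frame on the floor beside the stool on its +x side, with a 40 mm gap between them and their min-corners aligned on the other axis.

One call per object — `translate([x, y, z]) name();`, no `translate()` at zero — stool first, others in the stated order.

stool();
translate([20, 44, 386]) stool_2();
translate([382, 0, 0]) door_frame();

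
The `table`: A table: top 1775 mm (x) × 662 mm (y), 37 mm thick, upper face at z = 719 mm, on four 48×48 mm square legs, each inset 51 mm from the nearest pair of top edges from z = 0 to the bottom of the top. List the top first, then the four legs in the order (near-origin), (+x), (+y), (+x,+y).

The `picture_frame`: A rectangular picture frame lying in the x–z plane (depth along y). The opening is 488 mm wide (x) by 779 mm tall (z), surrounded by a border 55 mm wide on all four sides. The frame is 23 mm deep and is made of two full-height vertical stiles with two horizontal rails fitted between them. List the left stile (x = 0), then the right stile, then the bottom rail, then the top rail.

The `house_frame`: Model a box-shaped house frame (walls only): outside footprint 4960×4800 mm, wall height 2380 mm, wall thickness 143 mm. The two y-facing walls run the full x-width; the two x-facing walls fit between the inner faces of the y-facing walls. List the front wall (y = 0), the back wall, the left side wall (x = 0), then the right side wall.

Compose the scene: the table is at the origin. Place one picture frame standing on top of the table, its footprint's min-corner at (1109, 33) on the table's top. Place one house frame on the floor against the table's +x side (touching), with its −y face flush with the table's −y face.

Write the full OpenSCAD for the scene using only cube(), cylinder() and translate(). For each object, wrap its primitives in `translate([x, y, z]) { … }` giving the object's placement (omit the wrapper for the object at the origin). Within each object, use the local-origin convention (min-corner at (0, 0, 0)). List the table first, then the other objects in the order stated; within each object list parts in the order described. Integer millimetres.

translate([0, 0, 682]) cube([1775, 662, 37]);
translate([51, 51, 0]) cube([48, 48, 682]);
translate([1676, 51, 0]) cube([48, 48, 682]);
translate([51, 563, 0]) cube([48, 48, 682]);
translate([1676, 563, 0]) cube([48, 48, 682]);
translate([1109, 33, 719]) {
  cube([55, 23, 889]);
  translate([543, 0, 0]) cube([55, 23, 889]);
  translate([55, 0, 0]) cube([488, 23, 55]);
  translate([55, 0, 834]) cube([488, 23, 55]);
}
translate([1775, 0, 0]) {
  cube([4960, 143, 2380]);
  translate([0, 4657, 0]) cube([4960, 143, 2380]);
  translate([0, 143, 0]) cube([143, 4514, 2380]);
  translate([4817, 143, 0]) cube([143, 4514, 2380]);
}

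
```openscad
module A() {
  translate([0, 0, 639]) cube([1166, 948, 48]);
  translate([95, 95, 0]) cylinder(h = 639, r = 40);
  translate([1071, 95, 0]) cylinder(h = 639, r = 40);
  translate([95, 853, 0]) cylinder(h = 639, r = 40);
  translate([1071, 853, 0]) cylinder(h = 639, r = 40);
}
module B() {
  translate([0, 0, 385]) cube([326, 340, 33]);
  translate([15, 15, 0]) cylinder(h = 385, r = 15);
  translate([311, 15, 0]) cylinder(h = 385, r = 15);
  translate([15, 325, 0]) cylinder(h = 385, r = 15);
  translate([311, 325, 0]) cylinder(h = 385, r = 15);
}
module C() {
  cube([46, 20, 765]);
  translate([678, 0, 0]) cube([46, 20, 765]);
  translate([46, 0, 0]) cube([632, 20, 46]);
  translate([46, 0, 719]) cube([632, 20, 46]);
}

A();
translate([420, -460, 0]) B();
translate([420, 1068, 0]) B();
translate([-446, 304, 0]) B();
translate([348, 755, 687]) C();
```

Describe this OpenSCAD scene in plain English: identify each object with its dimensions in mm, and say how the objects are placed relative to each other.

A is a table: top 1166 mm (x) × 948 mm (y), 48 mm thick, upper face at z = 687 mm, on four round legs of 80 mm diameter, each leg's bounding box inset 55 mm from the nearest pair of top edges, running from z = 0 to the bottom of the top.

B is a four-legged stool. The seat is a 326×340×33 mm slab whose top surface is at z = 418 mm; four round legs, each 30 mm in diameter, run from the floor (z = 0) to the underside of the seat, each leg's axis is inset half a diameter from the nearest pair of seat edges (so the leg's bounding box is flush with the corner).

C is a picture frame with a 632×673 mm rectangular opening (x by z) and a uniform 46 mm border on every side. Frame depth is 20 mm along y. It is built from two vertical stiles running the full outside height and two horizontal rails spanning the gap between the stiles.

Three stools sit around the table at the −y, +y, −x sides. The picture frame is on top of the table.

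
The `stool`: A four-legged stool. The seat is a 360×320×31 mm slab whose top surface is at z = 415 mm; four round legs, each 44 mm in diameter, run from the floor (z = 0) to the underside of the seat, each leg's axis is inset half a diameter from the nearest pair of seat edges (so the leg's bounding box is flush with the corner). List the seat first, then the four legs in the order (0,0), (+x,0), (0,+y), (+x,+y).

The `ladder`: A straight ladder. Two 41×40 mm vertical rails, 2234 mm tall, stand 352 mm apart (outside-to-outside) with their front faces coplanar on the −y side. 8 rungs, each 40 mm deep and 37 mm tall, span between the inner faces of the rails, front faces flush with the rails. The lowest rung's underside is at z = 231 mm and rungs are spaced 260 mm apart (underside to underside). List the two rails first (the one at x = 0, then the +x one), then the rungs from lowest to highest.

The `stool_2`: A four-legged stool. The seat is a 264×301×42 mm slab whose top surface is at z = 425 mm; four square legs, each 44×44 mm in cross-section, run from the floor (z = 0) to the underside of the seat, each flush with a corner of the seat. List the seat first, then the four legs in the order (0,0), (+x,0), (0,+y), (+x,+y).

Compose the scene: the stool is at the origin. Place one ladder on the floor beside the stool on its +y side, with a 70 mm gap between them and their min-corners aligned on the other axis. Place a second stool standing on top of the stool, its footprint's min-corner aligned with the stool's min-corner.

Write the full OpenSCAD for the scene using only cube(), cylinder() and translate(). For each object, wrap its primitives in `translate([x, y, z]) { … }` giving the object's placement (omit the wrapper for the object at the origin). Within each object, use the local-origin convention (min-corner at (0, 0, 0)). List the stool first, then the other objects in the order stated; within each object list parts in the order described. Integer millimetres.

translate([0, 0, 384]) cube([360, 320, 31]);
translate([22, 22, 0]) cylinder(h = 384, r = 22);
translate([338, 22, 0]) cylinder(h = 384, r = 22);
translate([22, 298, 0]) cylinder(h = 384, r = 22);
translate([338, 298, 0]) cylinder(h = 384, r = 22);
translate([0, 390, 0]) {
  cube([41, 40, 2234]);
  translate([311, 0, 0]) cube([41, 40, 2234]);
  translate([41, 0, 231]) cube([270, 40, 37]);
  translate([41, 0, 491]) cube([270, 40, 37]);
  translate([41, 0, 751]) cube([270, 40, 37]);
  translate([41, 0, 1011]) cube([270, 40, 37]);
  translate([41, 0, 1271]) cube([270, 40, 37]);
  translate([41, 0, 1531]) cube([270, 40, 37]);
  translate([41, 0, 1791]) cube([270, 40, 37]);
  translate([41, 0, 2051]) cube([270, 40, 37]);
}
translate([0, 0, 415]) {
  translate([0, 0, 383]) cube([264, 301, 42]);
  cube([44, 44, 383]);
  translate([220, 0, 0]) cube([44, 44, 383]);
  translate([0, 257, 0]) cube([44, 44, 383]);
  translate([220, 257, 0]) cube([44, 44, 383]);
}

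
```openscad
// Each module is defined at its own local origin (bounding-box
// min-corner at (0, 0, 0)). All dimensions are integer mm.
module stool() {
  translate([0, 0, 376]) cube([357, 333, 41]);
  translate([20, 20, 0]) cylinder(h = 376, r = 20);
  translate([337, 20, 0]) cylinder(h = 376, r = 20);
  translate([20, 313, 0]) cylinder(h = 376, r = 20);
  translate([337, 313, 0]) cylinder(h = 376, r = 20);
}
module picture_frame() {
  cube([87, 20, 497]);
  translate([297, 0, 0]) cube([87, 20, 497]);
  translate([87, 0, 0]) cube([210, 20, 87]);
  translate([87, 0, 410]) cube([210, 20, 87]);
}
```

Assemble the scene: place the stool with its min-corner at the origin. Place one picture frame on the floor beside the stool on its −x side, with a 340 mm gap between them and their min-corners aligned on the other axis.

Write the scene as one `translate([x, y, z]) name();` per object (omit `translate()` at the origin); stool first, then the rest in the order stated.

stool();
translate([-724, 0, 0]) picture_frame();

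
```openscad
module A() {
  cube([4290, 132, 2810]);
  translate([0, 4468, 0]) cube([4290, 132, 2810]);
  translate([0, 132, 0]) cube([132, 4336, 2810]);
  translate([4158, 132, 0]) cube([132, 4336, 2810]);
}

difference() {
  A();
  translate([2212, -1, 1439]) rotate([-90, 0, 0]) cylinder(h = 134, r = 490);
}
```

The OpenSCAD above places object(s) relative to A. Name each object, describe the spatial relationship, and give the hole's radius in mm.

A is a house frame. The house frame has a circular hole through its front wall. The hole's radius is 490 mm.

The subtracted cylinder has r = 490 mm.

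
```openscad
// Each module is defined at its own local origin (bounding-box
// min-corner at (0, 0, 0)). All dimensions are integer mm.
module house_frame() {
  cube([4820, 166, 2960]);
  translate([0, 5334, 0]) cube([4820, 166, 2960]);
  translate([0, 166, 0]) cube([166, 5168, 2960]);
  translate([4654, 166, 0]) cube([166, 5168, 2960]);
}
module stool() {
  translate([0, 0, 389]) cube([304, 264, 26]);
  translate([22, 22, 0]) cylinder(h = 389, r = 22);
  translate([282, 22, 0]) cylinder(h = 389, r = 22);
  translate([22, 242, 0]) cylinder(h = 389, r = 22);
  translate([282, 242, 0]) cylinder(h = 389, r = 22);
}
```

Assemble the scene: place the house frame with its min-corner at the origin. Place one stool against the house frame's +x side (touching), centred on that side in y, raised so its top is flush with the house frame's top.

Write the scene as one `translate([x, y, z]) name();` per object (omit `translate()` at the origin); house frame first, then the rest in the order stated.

house_frame();
translate([4820, 2618, 2545]) stool();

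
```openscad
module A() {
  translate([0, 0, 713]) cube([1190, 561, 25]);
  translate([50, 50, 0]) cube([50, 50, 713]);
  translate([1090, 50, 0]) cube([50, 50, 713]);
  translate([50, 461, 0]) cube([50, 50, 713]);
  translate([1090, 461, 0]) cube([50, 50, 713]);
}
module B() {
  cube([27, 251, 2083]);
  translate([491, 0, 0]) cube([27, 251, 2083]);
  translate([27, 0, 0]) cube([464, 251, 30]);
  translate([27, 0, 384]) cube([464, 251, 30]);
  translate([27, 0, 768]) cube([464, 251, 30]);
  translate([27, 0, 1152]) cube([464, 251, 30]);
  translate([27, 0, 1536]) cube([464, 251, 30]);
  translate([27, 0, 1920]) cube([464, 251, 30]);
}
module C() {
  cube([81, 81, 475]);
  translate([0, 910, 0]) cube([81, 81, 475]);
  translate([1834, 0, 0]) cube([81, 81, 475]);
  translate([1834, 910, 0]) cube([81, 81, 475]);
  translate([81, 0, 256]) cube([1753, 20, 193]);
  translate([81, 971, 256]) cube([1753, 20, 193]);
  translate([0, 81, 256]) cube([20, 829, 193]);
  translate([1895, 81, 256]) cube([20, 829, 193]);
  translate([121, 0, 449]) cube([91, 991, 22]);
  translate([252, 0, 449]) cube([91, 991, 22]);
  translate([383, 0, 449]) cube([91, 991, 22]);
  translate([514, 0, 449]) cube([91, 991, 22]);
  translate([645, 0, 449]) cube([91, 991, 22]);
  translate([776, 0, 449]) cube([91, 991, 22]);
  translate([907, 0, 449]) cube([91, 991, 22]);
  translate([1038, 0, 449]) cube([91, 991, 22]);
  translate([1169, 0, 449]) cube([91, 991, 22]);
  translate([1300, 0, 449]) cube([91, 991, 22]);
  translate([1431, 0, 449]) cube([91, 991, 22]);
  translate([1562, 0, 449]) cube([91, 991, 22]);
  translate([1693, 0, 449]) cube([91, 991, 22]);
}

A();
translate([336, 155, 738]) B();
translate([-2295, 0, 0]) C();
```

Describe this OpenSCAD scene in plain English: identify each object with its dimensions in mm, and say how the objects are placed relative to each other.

A is a rectangular dining table. The top is 1190×561×25 mm with its upper surface at z = 738 mm. It stands on four 50×50 mm square legs, each inset 50 mm from the nearest pair of top edges, running from the floor to the underside of the top.

B is a bookshelf 518 mm wide overall, 251 mm deep and 2083 mm tall. The two sides are 27 mm thick vertical panels. 6 horizontal shelves of 30 mm thickness span between the inner faces of the sides; the lowest shelf sits on the floor and shelves are stacked with a clear vertical gap of 354 mm between each pair.

C is a bed frame 1915 mm long (x) by 991 mm wide (y). Four 81×81 mm corner posts, 475 mm tall, at the corners of the footprint. Four rails of 20 mm thickness and 193 mm height run between adjacent posts with their undersides at z = 256 mm, their outer faces flush with the outside of the frame (the two x-running rails run between the posts' inner faces; the two y-running rails run between the posts' inner faces). 13 slats, each 91 mm wide (x) and 22 mm thick, lie across the top of the two x-running rails, running the full 991 mm width of the frame in y; the slats are evenly spaced along x between the inner faces of the end posts with equal gaps (rounded down to the nearest mm) at the −x end and between each pair — any rounding remainder accumulates at the +x end.

The bookshelf is on top of the table, centred. The bed frame is on the floor beside the table on its −x side.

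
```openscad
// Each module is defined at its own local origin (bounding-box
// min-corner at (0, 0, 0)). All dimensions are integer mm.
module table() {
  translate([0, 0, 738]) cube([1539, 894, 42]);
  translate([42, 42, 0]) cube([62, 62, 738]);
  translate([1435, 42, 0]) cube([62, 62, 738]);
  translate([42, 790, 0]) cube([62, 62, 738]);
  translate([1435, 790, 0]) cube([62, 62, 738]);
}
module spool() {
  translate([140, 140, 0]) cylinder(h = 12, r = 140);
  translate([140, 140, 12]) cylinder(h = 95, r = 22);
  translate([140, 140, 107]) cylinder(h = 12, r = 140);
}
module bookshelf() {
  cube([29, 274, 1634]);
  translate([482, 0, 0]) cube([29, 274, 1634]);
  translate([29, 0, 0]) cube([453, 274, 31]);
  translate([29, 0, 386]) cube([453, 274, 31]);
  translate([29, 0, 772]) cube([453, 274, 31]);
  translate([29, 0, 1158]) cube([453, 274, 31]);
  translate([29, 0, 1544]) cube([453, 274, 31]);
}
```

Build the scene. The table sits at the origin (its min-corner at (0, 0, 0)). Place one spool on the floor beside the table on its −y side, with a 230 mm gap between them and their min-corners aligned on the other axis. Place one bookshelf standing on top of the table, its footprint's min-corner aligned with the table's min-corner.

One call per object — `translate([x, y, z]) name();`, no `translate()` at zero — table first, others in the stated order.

table();
translate([0, -510, 0]) spool();
translate([0, 0, 780]) bookshelf();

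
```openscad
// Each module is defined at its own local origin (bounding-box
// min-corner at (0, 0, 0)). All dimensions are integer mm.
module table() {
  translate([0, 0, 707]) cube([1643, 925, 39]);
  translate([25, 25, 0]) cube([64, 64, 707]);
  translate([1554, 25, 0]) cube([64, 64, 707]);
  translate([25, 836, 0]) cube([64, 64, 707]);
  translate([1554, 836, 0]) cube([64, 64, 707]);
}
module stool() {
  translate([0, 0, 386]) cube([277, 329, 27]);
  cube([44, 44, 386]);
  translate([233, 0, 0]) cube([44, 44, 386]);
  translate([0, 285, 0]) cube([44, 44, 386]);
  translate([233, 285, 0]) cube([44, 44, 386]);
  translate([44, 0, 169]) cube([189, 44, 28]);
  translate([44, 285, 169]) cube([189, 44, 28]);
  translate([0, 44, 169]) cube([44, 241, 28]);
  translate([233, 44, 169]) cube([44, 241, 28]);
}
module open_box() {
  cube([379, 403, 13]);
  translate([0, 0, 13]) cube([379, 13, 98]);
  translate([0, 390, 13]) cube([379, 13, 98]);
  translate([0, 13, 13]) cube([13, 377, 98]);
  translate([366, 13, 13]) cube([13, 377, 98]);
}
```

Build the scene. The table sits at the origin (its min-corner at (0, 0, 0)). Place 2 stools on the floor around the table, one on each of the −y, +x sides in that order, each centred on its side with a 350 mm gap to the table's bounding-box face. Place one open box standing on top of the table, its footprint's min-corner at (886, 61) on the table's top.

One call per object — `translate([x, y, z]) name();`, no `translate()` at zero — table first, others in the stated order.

table();
translate([683, -679, 0]) stool();
translate([1993, 298, 0]) stool();
translate([886, 61, 746]) open_box();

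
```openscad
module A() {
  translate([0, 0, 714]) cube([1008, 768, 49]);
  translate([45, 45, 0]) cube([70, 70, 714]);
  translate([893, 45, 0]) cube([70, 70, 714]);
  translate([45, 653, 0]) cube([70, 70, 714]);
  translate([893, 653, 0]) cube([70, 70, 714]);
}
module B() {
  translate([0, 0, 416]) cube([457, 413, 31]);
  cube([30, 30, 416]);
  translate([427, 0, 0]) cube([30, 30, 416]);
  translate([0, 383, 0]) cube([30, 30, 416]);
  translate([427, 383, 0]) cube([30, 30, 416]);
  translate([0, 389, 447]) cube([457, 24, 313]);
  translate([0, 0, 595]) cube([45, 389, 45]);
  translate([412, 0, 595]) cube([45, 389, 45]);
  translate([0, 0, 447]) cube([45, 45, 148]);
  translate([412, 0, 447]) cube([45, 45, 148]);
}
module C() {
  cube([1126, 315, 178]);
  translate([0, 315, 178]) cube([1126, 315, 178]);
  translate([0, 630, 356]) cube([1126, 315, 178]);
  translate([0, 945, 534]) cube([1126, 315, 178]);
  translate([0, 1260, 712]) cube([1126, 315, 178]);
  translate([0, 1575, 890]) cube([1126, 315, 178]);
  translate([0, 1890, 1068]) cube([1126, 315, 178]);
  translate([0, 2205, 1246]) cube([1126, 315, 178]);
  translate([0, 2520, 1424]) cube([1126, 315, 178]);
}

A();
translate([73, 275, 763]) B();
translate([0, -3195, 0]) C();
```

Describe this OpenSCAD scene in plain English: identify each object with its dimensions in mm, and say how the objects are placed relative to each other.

A is a rectangular dining table. The top is 1008×768×49 mm with its upper surface at z = 763 mm. It stands on four 70×70 mm square legs, each inset 45 mm from the nearest pair of top edges, running from the floor to the underside of the top.

B is a chair. The seat is a 457×413×31 mm slab with its top at z = 447 mm, on four 30×30 mm corner legs (flush with the seat edges, standing on z = 0). A flat backrest 24 mm thick, 313 mm tall, spans the full seat width and rises from the seat top along its +y edge, rear face flush with the rear of the seat. Two armrests of 45×45 mm section run along each side from the seat's front edge to the front of the backrest, top faces 193 mm above the seat top and outer faces flush with the seat's x-edges; a 45×45 mm post under the front of each armrest stands on the seat at the front corner.

C is a straight staircase of 9 solid steps. Each step is 1126 mm wide (x), 315 mm deep (y, the going) and 178 mm tall (the rise). The first step rests on the floor; each subsequent step sits one going further in +y and one rise higher in +z, directly behind and above the previous step with no overlap.

The chair is on top of the table. The staircase is on the floor beside the table on its −y side.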